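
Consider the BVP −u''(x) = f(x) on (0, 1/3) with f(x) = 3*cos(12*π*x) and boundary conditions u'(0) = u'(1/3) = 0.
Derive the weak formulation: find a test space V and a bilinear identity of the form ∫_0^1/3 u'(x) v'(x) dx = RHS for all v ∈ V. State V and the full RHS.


V = H^1(0, 1/3) (no boundary constraint on v; u is determined up to an additive constant); weak form: ∫_0^1/3 u'v' dx = ∫_0^1/3 (3*cos(12*π*x)) v dx for all v ∈ V.

Multiply both sides by a test function v and integrate from 0 to 1/3:
  ∫_0^1/3 −u''(x) v(x) dx = ∫_0^1/3 f(x) v(x) dx.
Integrate the LHS by parts once:
  ∫_0^1/3 −u'' v dx = −[u'(x) v(x)]_0^1/3 + ∫_0^1/3 u'(x) v'(x) dx.
Thus ∫_0^1/3 u'(x) v'(x) dx = ∫_0^1/3 f(x) v(x) dx + [u'(x) v(x)]_0^1/3.
Choose V so that boundary terms are either known or forced to vanish.
u has homogeneous Neumann: u'(0) = u'(1/3) = 0. So [u' v]_0^1/3 = 0·v(1/3) − 0·v(0) = 0 for any v; take V = H^1(0, 1/3).
Weak formulation: find u (satisfying any essential BC) such that ∫_0^1/3 u'(x) v'(x) dx = ∫_0^1/3 f v dx for all v ∈ V (homogeneous Neumann, so boundary terms vanish).
Substituting f(x) = 3*cos(12*π*x), the right-hand side is ∫_0^1/3 (3*cos(12*π*x)) v dx.
Compatibility check (pure Neumann): taking v ≡ 1 ∈ V gives 0 = ∫_0^1/3 f dx + (0) − (0), i.e. ∫_0^1/3 f dx must equal u'(0) − u'(1/3) = 0. Indeed ∫_0^1/3 (3*cos(12*π*x)) dx = 0, so the data are compatible. The solution is then unique only up to an additive constant (fix it e.g. by requiring ∫_0^1/3 u dx = 0).


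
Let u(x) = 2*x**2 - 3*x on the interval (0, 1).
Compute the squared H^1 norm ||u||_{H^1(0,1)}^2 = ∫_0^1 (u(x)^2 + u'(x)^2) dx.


||u||_{H^1}^2 = 47/15

The H^1 norm (squared) on an interval (0, L) is
  ||u||_{H^1}^2 = ∫_0^L u(x)^2 dx + ∫_0^L u'(x)^2 dx.
Compute u'(x) = 4*x - 3.
Then u(x)^2 = 4*x**4 - 12*x**3 + 9*x**2 and u'(x)^2 = 16*x**2 - 24*x + 9.
Integrate each monomial from 0 to 1 using ∫_0^1 c·x^n dx = c·1^(n+1)/(n+1):
  ∫_0^1 u(x)^2 dx = ∫_0^1 (4*x^4 - 12*x^3 + 9*x^2) dx. Term by term:
    ∫_0^1 4*x^4 dx = 4/5;  ∫_0^1 -12*x^3 dx = -3;  ∫_0^1 9*x^2 dx = 3.
  Sum: 4/5 − 3 + 3 = 4/5.
  ∫_0^1 u'(x)^2 dx = ∫_0^1 (16*x^2 - 24*x + 9) dx. Term by term:
    ∫_0^1 16*x^2 dx = 16/3;  ∫_0^1 -24*x dx = -12;  ∫_0^1 9 dx = 9.
  Sum: 16/3 − 12 + 9 = 7/3.
Adding: ||u||_{H^1}^2 = 4/5 + 7/3 = 47/15.


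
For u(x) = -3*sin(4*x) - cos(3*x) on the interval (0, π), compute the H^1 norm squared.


||u||_{H^1(0,π)}^2 = 480/7 + 163*π/2

u'(x) = 3*sin(3*x) - 12*cos(4*x).
Expand u² and (u')² and integrate term by term on (0, π), using: for integers n ≥ 1, ∫_0^π sin²(nx) dx = ∫_0^π cos²(nx) dx = π/2; for n ≠ n', ∫_0^π sin(nx)sin(n'x) dx = ∫_0^π cos(nx)cos(n'x) dx = 0; and by product-to-sum, ∫_0^π sin(nx)cos(n'x) dx = ½∫_0^π [sin((n+n')x) + sin((n−n')x)] dx, which is 0 when n+n' is even and 2n/(n²−n'²) when n+n' is odd (it need not vanish on (0, π)).
  u² squared terms: (-1)²·∫cos(3x)² dx = 1·π/2 = π/2;  (-3)²·∫sin(4x)² dx = 9·π/2 = 9*π/2.
  u² cross terms: 2·(-1)·(-3)·∫cos(3x)·sin(4x) dx = 6·(8/7) = 48/7.
  So ∫_0^π u² dx = π/2 + 9*π/2 + 48/7 = 48/7 + 5*π.
  (u')² squared terms: (-12)²·∫cos(4x)² dx = 144·π/2 = 72*π;  (3)²·∫sin(3x)² dx = 9·π/2 = 9*π/2.
  (u')² cross terms: 2·(-12)·(3)·∫cos(4x)·sin(3x) dx = -72·(-6/7) = 432/7.
  So ∫_0^π (u')² dx = 72*π + 9*π/2 + 432/7 = 432/7 + 153*π/2.
||u||_{H^1}^2 = (48/7 + 5*π) + (432/7 + 153*π/2) = 480/7 + 163*π/2.


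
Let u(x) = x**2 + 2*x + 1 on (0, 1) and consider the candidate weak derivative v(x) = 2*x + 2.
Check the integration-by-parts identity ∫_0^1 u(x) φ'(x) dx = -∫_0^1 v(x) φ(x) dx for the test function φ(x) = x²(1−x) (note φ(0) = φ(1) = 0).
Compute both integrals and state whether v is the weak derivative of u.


LHS = -4/15, RHS = -4/15. Yes, v = u' weakly.

u(x) = x**2 + 2*x + 1, classical derivative u'(x) = 2*x + 2.
φ(x) = x²(1−x), so φ'(x) = x*(2 - 3*x).
Note φ(0) = φ(1) = 0, so the boundary term u·φ vanishes.
LHS = ∫_0^1 u(x) φ'(x) dx = ∫_0^1 (-3*x^4 - 4*x^3 + x^2 + 2*x) dx. Term by term:
  ∫_0^1 -3*x^4 dx = -3/5;  ∫_0^1 -4*x^3 dx = -1;  ∫_0^1 x^2 dx = 1/3;
  ∫_0^1 2*x dx = 1.
Sum: -3/5 − 1 + 1/3 + 1 = -4/15.
So LHS = -4/15.
∫_0^1 v(x) φ(x) dx = ∫_0^1 (-2*x^4 + 2*x^2) dx. Term by term:
  ∫_0^1 -2*x^4 dx = -2/5;  ∫_0^1 2*x^2 dx = 2/3.
Sum: -2/5 + 2/3 = 4/15.
So RHS = -∫_0^1 v(x) φ(x) dx = -4/15.
LHS = RHS, so the identity holds for this test φ.
Moreover u is smooth here and v(x) = u'(x) = 2*x + 2 pointwise, so the identity holds for every test function. Hence v is the weak derivative of u.


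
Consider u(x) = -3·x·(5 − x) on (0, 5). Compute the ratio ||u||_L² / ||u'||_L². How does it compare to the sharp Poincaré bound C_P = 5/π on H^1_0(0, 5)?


||u||_L² / ||u'||_L² = sqrt(10)/2 < C_P = 5/π.

u(x) = -3·x·(5 − x), so u'(x) = 6*x - 15.
u(x) = -3·x·(5 − x) vanishes at x = 0 and x = 5, so u ∈ H^1_0(0, 5). Differentiate via the product rule and integrate the resulting polynomials term by term.
  ∫_0^5 u² dx = ∫_0^5 (9*x^4 - 90*x^3 + 225*x^2) dx. Term by term:
    ∫_0^5 9*x^4 dx = 5625;  ∫_0^5 -90*x^3 dx = -28125/2;  ∫_0^5 225*x^2 dx = 9375.
  Sum: 5625 − 28125/2 + 9375 = 1875/2.
  ∫_0^5 (u')² dx = ∫_0^5 (36*x^2 - 180*x + 225) dx. Term by term:
    ∫_0^5 36*x^2 dx = 1500;  ∫_0^5 -180*x dx = -2250;  ∫_0^5 225 dx = 1125.
  Sum: 1500 − 2250 + 1125 = 375.
∫_0^5 u² dx = 1875/2, so ||u||_L² = 25*sqrt(6)/2.
∫_0^5 (u')² dx = 375, so ||u'||_L² = 5*sqrt(15).
Ratio ||u||_L² / ||u'||_L² = sqrt(10)/2.
Sharp Poincaré constant on H^1_0(0, 5) is C_P = L/π = 5/π, achieved by sin(π/5·x).
A polynomial bump cannot attain the sharp Poincaré constant (only the first sine eigenfunction does), so the ratio is strictly less than C_P, consistent with ||u||_L² ≤ C_P ||u'||_L².


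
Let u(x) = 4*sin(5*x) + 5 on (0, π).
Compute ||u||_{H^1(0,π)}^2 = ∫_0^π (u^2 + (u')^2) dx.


||u||_{H^1(0,π)}^2 = 16 + 233*π

u'(x) = 20*cos(5*x).
Expand u² and (u')² and integrate term by term on (0, π), using: for integers n ≥ 1, ∫_0^π sin²(nx) dx = ∫_0^π cos²(nx) dx = π/2; for n ≠ n', ∫_0^π sin(nx)sin(n'x) dx = ∫_0^π cos(nx)cos(n'x) dx = 0; and by product-to-sum, ∫_0^π sin(nx)cos(n'x) dx = ½∫_0^π [sin((n+n')x) + sin((n−n')x)] dx, which is 0 when n+n' is even and 2n/(n²−n'²) when n+n' is odd (it need not vanish on (0, π)). For the constant mode: ∫_0^π 1 dx = π, ∫_0^π cos(nx) dx = 0, ∫_0^π sin(nx) dx = (1−(−1)^n)/n.
  u² squared terms: (5)²·∫1 dx = 25·π = 25*π;  (4)²·∫sin(5x)² dx = 16·π/2 = 8*π.
  u² cross terms: 2·(5)·(4)·∫1·sin(5x) dx = 40·(2/5) = 16.
  So ∫_0^π u² dx = 25*π + 8*π + 16 = 16 + 33*π.
  (u')² squared terms: (20)²·∫cos(5x)² dx = 400·π/2 = 200*π.
  So ∫_0^π (u')² dx = 200*π.
||u||_{H^1}^2 = (16 + 33*π) + (200*π) = 16 + 233*π.


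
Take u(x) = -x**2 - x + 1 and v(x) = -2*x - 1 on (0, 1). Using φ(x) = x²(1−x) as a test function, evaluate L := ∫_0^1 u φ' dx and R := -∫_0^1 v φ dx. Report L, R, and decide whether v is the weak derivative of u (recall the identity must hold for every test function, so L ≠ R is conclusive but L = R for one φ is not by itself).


LHS = 11/60, RHS = 11/60. Yes, v = u' weakly.

u(x) = -x**2 - x + 1, classical derivative u'(x) = -2*x - 1.
φ(x) = x²(1−x), so φ'(x) = x*(2 - 3*x).
Note φ(0) = φ(1) = 0, so the boundary term u·φ vanishes.
LHS = ∫_0^1 u(x) φ'(x) dx = ∫_0^1 (3*x^4 + x^3 - 5*x^2 + 2*x) dx. Term by term:
  ∫_0^1 3*x^4 dx = 3/5;  ∫_0^1 x^3 dx = 1/4;  ∫_0^1 -5*x^2 dx = -5/3;
  ∫_0^1 2*x dx = 1.
Sum: 3/5 + 1/4 − 5/3 + 1 = 11/60.
So LHS = 11/60.
∫_0^1 v(x) φ(x) dx = ∫_0^1 (2*x^4 - x^3 - x^2) dx. Term by term:
  ∫_0^1 2*x^4 dx = 2/5;  ∫_0^1 -x^3 dx = -1/4;  ∫_0^1 -x^2 dx = -1/3.
Sum: 2/5 − 1/4 − 1/3 = -11/60.
So RHS = -∫_0^1 v(x) φ(x) dx = 11/60.
LHS = RHS, so the identity holds for this test φ.
Moreover u is smooth here and v(x) = u'(x) = -2*x - 1 pointwise, so the identity holds for every test function. Hence v is the weak derivative of u.


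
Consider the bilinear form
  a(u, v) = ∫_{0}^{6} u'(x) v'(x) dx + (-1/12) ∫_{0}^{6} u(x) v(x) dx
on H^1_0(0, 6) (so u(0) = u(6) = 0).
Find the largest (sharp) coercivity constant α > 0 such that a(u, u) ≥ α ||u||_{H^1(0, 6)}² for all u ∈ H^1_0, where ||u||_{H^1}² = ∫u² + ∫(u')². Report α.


α = (-3 + π^2)/(π^2 + 36)

Coercivity of a(·,·) on H^1_0(0, 6) means a(u, u) ≥ α ||u||_{H^1}² for every u ∈ H^1_0.
The interval has length L = 6, and Poincaré/coercivity depend only on L. Here a(u, u) = ∫(u')² + (-1/12)·∫u².
Here c = -1/12 < 0 with |c| < (π/L)² = π^2/36, so coercivity still holds. The condition a(u,u) ≥ α||u||_{H^1}² reads (1−α)∫(u')² ≥ (α−c)∫u². Any admissible α is ≤ 1 (rapidly oscillating u have ∫u²/∫(u')² → 0), and α = 1 would force 0 ≥ (1−c)∫u², impossible since c < 1; so 1−α > 0. By the sharp Poincaré inequality on H^1_0 of an interval of length L, ∫(u')² ≥ (π/L)²∫u² with equality for the first sine mode sin(π(x−x₀)/L) (x₀ the left endpoint), so the inequality holds for all u iff (1−α)(π/L)² ≥ α − c, i.e. α ≤ ((π/L)² + c)/((π/L)² + 1) = (1 + c(L/π)²)/(1 + (L/π)²). (Direct route, valid since c ≤ 0: Poincaré gives c∫u² ≥ c(L/π)²∫(u')², so a(u,u) ≥ (1 + c(L/π)²)∫(u')², while ||u||_{H^1}² ≤ (1 + (L/π)²)∫(u')²; dividing yields the same α.) With (π/L)² = π^2/36 and c = -1/12, the largest admissible constant is α = ((π/L)² + c)/((π/L)² + 1).
Simplifying, α = (-3 + π^2)/(π^2 + 36).


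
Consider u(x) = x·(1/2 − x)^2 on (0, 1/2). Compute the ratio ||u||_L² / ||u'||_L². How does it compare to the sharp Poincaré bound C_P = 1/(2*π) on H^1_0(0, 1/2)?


||u||_L² / ||u'||_L² = sqrt(14)/28 < C_P = 1/(2*π).

u(x) = x·(1/2 − x)^2, so u'(x) = (2*x - 1)*(6*x - 1)/4.
u(x) = x·(1/2 − x)^2 vanishes at x = 0 and x = 1/2, so u ∈ H^1_0(0, 1/2). Differentiate via the product rule and integrate the resulting polynomials term by term.
  ∫_0^1/2 u² dx = ∫_0^1/2 (x^6 - 2*x^5 + 3*x^4/2 - x^3/2 + x^2/16) dx. Term by term:
    ∫_0^1/2 x^6 dx = 1/896;  ∫_0^1/2 -2*x^5 dx = -1/192;  ∫_0^1/2 3*x^4/2 dx = 3/320;
    ∫_0^1/2 -x^3/2 dx = -1/128;  ∫_0^1/2 x^2/16 dx = 1/384.
  Sum: 1/896 − 1/192 + 3/320 − 1/128 + 1/384 = 1/13440.
  ∫_0^1/2 (u')² dx = ∫_0^1/2 (9*x^4 - 12*x^3 + 11*x^2/2 - x + 1/16) dx. Term by term:
    ∫_0^1/2 9*x^4 dx = 9/160;  ∫_0^1/2 -12*x^3 dx = -3/16;  ∫_0^1/2 11*x^2/2 dx = 11/48;
    ∫_0^1/2 -x dx = -1/8;  ∫_0^1/2 1/16 dx = 1/32.
  Sum: 9/160 − 3/16 + 11/48 − 1/8 + 1/32 = 1/240.
∫_0^1/2 u² dx = 1/13440, so ||u||_L² = sqrt(210)/1680.
∫_0^1/2 (u')² dx = 1/240, so ||u'||_L² = sqrt(15)/60.
Ratio ||u||_L² / ||u'||_L² = sqrt(14)/28.
Sharp Poincaré constant on H^1_0(0, 1/2) is C_P = L/π = 1/(2*π), achieved by sin(2*π·x).
A polynomial bump cannot attain the sharp Poincaré constant (only the first sine eigenfunction does), so the ratio is strictly less than C_P, consistent with ||u||_L² ≤ C_P ||u'||_L².


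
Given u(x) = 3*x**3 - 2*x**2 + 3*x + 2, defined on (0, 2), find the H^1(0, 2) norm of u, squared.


||u||_{H^1}^2 = 62906/105

The H^1 norm (squared) on an interval (0, L) is
  ||u||_{H^1}^2 = ∫_0^L u(x)^2 dx + ∫_0^L u'(x)^2 dx.
Compute u'(x) = 9*x**2 - 4*x + 3.
Then u(x)^2 = 9*x**6 - 12*x**5 + 22*x**4 + x**2 + 12*x + 4 and u'(x)^2 = 81*x**4 - 72*x**3 + 70*x**2 - 24*x + 9.
Integrate each monomial from 0 to 2 using ∫_0^2 c·x^n dx = c·2^(n+1)/(n+1):
  ∫_0^2 u(x)^2 dx = ∫_0^2 (9*x^6 - 12*x^5 + 22*x^4 + x^2 + 12*x + 4) dx. Term by term:
    ∫_0^2 9*x^6 dx = 1152/7;  ∫_0^2 -12*x^5 dx = -128;  ∫_0^2 22*x^4 dx = 704/5;
    ∫_0^2 x^2 dx = 8/3;  ∫_0^2 12*x dx = 24;  ∫_0^2 4 dx = 8.
  Sum: 1152/7 − 128 + 704/5 + 8/3 + 24 + 8 = 22264/105.
  ∫_0^2 u'(x)^2 dx = ∫_0^2 (81*x^4 - 72*x^3 + 70*x^2 - 24*x + 9) dx. Term by term:
    ∫_0^2 81*x^4 dx = 2592/5;  ∫_0^2 -72*x^3 dx = -288;  ∫_0^2 70*x^2 dx = 560/3;
    ∫_0^2 -24*x dx = -48;  ∫_0^2 9 dx = 18.
  Sum: 2592/5 − 288 + 560/3 − 48 + 18 = 5806/15.
Adding: ||u||_{H^1}^2 = 22264/105 + 5806/15 = 62906/105.


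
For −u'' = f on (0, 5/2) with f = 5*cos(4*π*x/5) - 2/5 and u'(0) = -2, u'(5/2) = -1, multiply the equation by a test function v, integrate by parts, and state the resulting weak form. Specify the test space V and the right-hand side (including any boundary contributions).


V = H^1(0, 5/2) (v unrestricted at boundary; u is determined up to an additive constant); weak form: ∫_0^5/2 u'v' dx = ∫_0^5/2 (5*cos(4*π*x/5) - 2/5) v dx − v(5/2) + 2·v(0) for all v ∈ V.

Multiply both sides by a test function v and integrate from 0 to 5/2:
  ∫_0^5/2 −u''(x) v(x) dx = ∫_0^5/2 f(x) v(x) dx.
Integrate the LHS by parts once:
  ∫_0^5/2 −u'' v dx = −[u'(x) v(x)]_0^5/2 + ∫_0^5/2 u'(x) v'(x) dx.
Thus ∫_0^5/2 u'(x) v'(x) dx = ∫_0^5/2 f(x) v(x) dx + [u'(x) v(x)]_0^5/2.
Choose V so that boundary terms are either known or forced to vanish.
u has inhomogeneous Neumann u'(0) = -2, u'(5/2) = -1. [u' v]_0^5/2 = (-1)·v(5/2) − (-2)·v(0) = − v(5/2) + 2·v(0). Take V = H^1(0, 5/2); boundary term becomes part of RHS.
Weak formulation: find u (satisfying any essential BC) such that ∫_0^5/2 u'(x) v'(x) dx = ∫_0^5/2 f v dx − v(5/2) + 2·v(0) for all v ∈ V (Neumann data are natural BCs: they enter the RHS as boundary terms).
Substituting f(x) = 5*cos(4*π*x/5) - 2/5, the right-hand side is ∫_0^5/2 (5*cos(4*π*x/5) - 2/5) v dx − v(5/2) + 2·v(0).
Compatibility check (pure Neumann): taking v ≡ 1 ∈ V gives 0 = ∫_0^5/2 f dx + (-1) − (-2), i.e. ∫_0^5/2 f dx must equal u'(0) − u'(5/2) = -1. Indeed ∫_0^5/2 (5*cos(4*π*x/5) - 2/5) dx = -1, so the data are compatible. The solution is then unique only up to an additive constant (fix it e.g. by requiring ∫_0^5/2 u dx = 0).


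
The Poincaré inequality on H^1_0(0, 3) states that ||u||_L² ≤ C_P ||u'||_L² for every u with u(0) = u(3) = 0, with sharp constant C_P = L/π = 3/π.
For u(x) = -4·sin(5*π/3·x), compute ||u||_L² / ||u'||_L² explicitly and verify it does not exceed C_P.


||u||_L² / ||u'||_L² = 3/(5*π) < C_P = 3/π.

u(x) = -4·sin(5*π/3·x), so u'(x) = -20*π*cos(5*π*x/3)/3.
Writing u(x) = A·sin(kπx/L) with A = -4 and k = 5, use ∫_0^L sin²(kπx/L) dx = L/2 and ∫_0^L cos²(kπx/L) dx = L/2.
u² = 16·sin²(5*π/3·x) and (u')² = 400*π^2/9·cos²(5*π/3·x), and each of sin², cos² integrates to L/2 = 3/2 over (0, 3).
∫_0^3 u² dx = 24, so ||u||_L² = 2*sqrt(6).
∫_0^3 (u')² dx = 200*π^2/3, so ||u'||_L² = 10*sqrt(6)*π/3.
Ratio ||u||_L² / ||u'||_L² = 3/(5*π).
Sharp Poincaré constant on H^1_0(0, 3) is C_P = L/π = 3/π, achieved by sin(π/3·x).
This is the k = 5 harmonic; the ratio L/(kπ) is strictly less than C_P = L/π, consistent with the sharp inequality ||u||_L² ≤ C_P ||u'||_L².


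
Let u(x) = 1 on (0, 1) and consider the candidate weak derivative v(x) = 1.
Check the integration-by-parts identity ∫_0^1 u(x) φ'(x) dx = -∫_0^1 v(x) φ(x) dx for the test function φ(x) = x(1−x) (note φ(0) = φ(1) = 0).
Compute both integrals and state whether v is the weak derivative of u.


LHS = 0, RHS = -1/6. No, v is not the weak derivative of u.

u(x) = 1, classical derivative u'(x) = 0.
φ(x) = x(1−x), so φ'(x) = 1 - 2*x.
Note φ(0) = φ(1) = 0, so the boundary term u·φ vanishes.
LHS = ∫_0^1 u(x) φ'(x) dx = ∫_0^1 (1 - 2*x) dx. Term by term:
  ∫_0^1 -2*x dx = -1;  ∫_0^1 1 dx = 1.
Sum: -1 + 1 = 0.
So LHS = 0.
∫_0^1 v(x) φ(x) dx = ∫_0^1 (-x^2 + x) dx. Term by term:
  ∫_0^1 -x^2 dx = -1/3;  ∫_0^1 x dx = 1/2.
Sum: -1/3 + 1/2 = 1/6.
So RHS = -∫_0^1 v(x) φ(x) dx = -1/6.
LHS − RHS = 1/6 ≠ 0, so the identity fails.
(For a valid weak derivative the identity must hold for EVERY test function, in particular this one. The failure shows v is NOT the weak derivative of u.)
Correct weak derivative would be u'(x) = 0.


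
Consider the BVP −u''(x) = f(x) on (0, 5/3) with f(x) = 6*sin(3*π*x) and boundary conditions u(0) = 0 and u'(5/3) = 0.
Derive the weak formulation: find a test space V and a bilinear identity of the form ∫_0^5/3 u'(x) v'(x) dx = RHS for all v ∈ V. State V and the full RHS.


V = {v ∈ H^1(0, 5/3) : v(0) = 0} (test functions vanish at x = 0 where u is specified); weak form: ∫_0^5/3 u'v' dx = ∫_0^5/3 (6*sin(3*π*x)) v dx for all v ∈ V.

Multiply both sides by a test function v and integrate from 0 to 5/3:
  ∫_0^5/3 −u''(x) v(x) dx = ∫_0^5/3 f(x) v(x) dx.
Integrate the LHS by parts once:
  ∫_0^5/3 −u'' v dx = −[u'(x) v(x)]_0^5/3 + ∫_0^5/3 u'(x) v'(x) dx.
Thus ∫_0^5/3 u'(x) v'(x) dx = ∫_0^5/3 f(x) v(x) dx + [u'(x) v(x)]_0^5/3.
Choose V so that boundary terms are either known or forced to vanish.
Mixed BC: u(0) = 0 (Dirichlet) and u'(5/3) = 0 (Neumann). Define V = {v ∈ H^1(0, 5/3) : v(0) = 0}. Then [u' v]_0^5/3 = u'(5/3)·v(5/3) − u'(0)·0 = 0.
Weak formulation: find u (satisfying any essential BC) such that ∫_0^5/3 u'(x) v'(x) dx = ∫_0^5/3 f v dx for all v ∈ V (Dirichlet at 0 absorbed into V; the Neumann datum at x = 5/3 is zero, so no boundary term remains).
Substituting f(x) = 6*sin(3*π*x), the right-hand side is ∫_0^5/3 (6*sin(3*π*x)) v dx.


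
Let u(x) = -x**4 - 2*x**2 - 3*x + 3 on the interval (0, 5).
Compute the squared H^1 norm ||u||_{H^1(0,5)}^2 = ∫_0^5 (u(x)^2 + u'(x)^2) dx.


||u||_{H^1}^2 = 30298895/63

The H^1 norm (squared) on an interval (0, L) is
  ||u||_{H^1}^2 = ∫_0^L u(x)^2 dx + ∫_0^L u'(x)^2 dx.
Compute u'(x) = -4*x**3 - 4*x - 3.
Then u(x)^2 = x**8 + 4*x**6 + 6*x**5 - 2*x**4 + 12*x**3 - 3*x**2 - 18*x + 9 and u'(x)^2 = 16*x**6 + 32*x**4 + 24*x**3 + 16*x**2 + 24*x + 9.
Integrate each monomial from 0 to 5 using ∫_0^5 c·x^n dx = c·5^(n+1)/(n+1):
  ∫_0^5 u(x)^2 dx = ∫_0^5 (x^8 + 4*x^6 + 6*x^5 - 2*x^4 + 12*x^3 - 3*x^2 - 18*x + 9) dx. Term by term:
    ∫_0^5 x^8 dx = 1953125/9;  ∫_0^5 4*x^6 dx = 312500/7;  ∫_0^5 6*x^5 dx = 15625;
    ∫_0^5 -2*x^4 dx = -1250;  ∫_0^5 12*x^3 dx = 1875;  ∫_0^5 -3*x^2 dx = -125;
    ∫_0^5 -18*x dx = -225;  ∫_0^5 9 dx = 45.
  Sum: 1953125/9 + 312500/7 + 15625 − 1250 + 1875 − 125 − 225 + 45 = 17488910/63.
  ∫_0^5 u'(x)^2 dx = ∫_0^5 (16*x^6 + 32*x^4 + 24*x^3 + 16*x^2 + 24*x + 9) dx. Term by term:
    ∫_0^5 16*x^6 dx = 1250000/7;  ∫_0^5 32*x^4 dx = 20000;  ∫_0^5 24*x^3 dx = 3750;
    ∫_0^5 16*x^2 dx = 2000/3;  ∫_0^5 24*x dx = 300;  ∫_0^5 9 dx = 45.
  Sum: 1250000/7 + 20000 + 3750 + 2000/3 + 300 + 45 = 4269995/21.
Adding: ||u||_{H^1}^2 = 17488910/63 + 4269995/21 = 30298895/63.


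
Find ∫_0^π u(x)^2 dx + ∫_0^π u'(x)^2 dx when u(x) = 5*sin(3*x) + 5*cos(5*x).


||u||_{H^1(0,π)}^2 = 450*π

u'(x) = -25*sin(5*x) + 15*cos(3*x).
Expand u² and (u')² and integrate term by term on (0, π), using: for integers n ≥ 1, ∫_0^π sin²(nx) dx = ∫_0^π cos²(nx) dx = π/2; for n ≠ n', ∫_0^π sin(nx)sin(n'x) dx = ∫_0^π cos(nx)cos(n'x) dx = 0; and by product-to-sum, ∫_0^π sin(nx)cos(n'x) dx = ½∫_0^π [sin((n+n')x) + sin((n−n')x)] dx, which is 0 when n+n' is even and 2n/(n²−n'²) when n+n' is odd (it need not vanish on (0, π)).
  u² squared terms: (5)²·∫cos(5x)² dx = 25·π/2 = 25*π/2;  (5)²·∫sin(3x)² dx = 25·π/2 = 25*π/2.
  u² cross terms: 2·(5)·(5)·∫cos(5x)·sin(3x) dx = 50·(0) = 0.
  So ∫_0^π u² dx = 25*π/2 + 25*π/2 + 0 = 25*π.
  (u')² squared terms: (-25)²·∫sin(5x)² dx = 625·π/2 = 625*π/2;  (15)²·∫cos(3x)² dx = 225·π/2 = 225*π/2.
  (u')² cross terms: 2·(-25)·(15)·∫sin(5x)·cos(3x) dx = -750·(0) = 0.
  So ∫_0^π (u')² dx = 625*π/2 + 225*π/2 + 0 = 425*π.
||u||_{H^1}^2 = (25*π) + (425*π) = 450*π.


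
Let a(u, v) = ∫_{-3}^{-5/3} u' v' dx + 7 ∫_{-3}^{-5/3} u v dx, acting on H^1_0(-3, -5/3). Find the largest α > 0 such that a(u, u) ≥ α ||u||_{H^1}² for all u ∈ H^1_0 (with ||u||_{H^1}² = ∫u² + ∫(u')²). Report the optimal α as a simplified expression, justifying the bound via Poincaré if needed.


α = 1

Coercivity of a(·,·) on H^1_0(-3, -5/3) means a(u, u) ≥ α ||u||_{H^1}² for every u ∈ H^1_0.
The interval has length L = 4/3, and Poincaré/coercivity depend only on L. Here a(u, u) = ∫(u')² + (7)·∫u².
Here c = 7 ≥ 1, so a(u,u) = ∫(u')² + c∫u² ≥ ∫(u')² + ∫u² = ||u||_{H^1}², i.e. α = 1 works. No larger α is possible: a(u,u) ≥ α||u||_{H^1}² means (1−α)∫(u')² ≥ (α−c)∫u², and for the modes u_n = sin(nπ(x−x₀)/L) (x₀ the left endpoint) one has ∫u_n²/∫(u_n')² = (L/(nπ))² → 0, so a(u_n,u_n)/||u_n||_{H^1}² → 1. Hence the optimal constant is α = 1.
Therefore α = 1.


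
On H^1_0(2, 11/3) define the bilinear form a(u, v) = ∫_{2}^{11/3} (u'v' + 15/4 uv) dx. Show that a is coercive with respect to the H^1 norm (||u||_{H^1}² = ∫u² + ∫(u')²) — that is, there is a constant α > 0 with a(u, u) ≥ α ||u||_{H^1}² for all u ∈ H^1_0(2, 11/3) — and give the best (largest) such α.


α = 1

Coercivity of a(·,·) on H^1_0(2, 11/3) means a(u, u) ≥ α ||u||_{H^1}² for every u ∈ H^1_0.
The interval has length L = 5/3, and Poincaré/coercivity depend only on L. Here a(u, u) = ∫(u')² + (15/4)·∫u².
Here c = 15/4 ≥ 1, so a(u,u) = ∫(u')² + c∫u² ≥ ∫(u')² + ∫u² = ||u||_{H^1}², i.e. α = 1 works. No larger α is possible: a(u,u) ≥ α||u||_{H^1}² means (1−α)∫(u')² ≥ (α−c)∫u², and for the modes u_n = sin(nπ(x−x₀)/L) (x₀ the left endpoint) one has ∫u_n²/∫(u_n')² = (L/(nπ))² → 0, so a(u_n,u_n)/||u_n||_{H^1}² → 1. Hence the optimal constant is α = 1.
Therefore α = 1.


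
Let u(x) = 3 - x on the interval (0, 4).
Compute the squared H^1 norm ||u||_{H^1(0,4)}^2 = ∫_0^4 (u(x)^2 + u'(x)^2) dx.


||u||_{H^1}^2 = 40/3

The H^1 norm (squared) on an interval (0, L) is
  ||u||_{H^1}^2 = ∫_0^L u(x)^2 dx + ∫_0^L u'(x)^2 dx.
Compute u'(x) = -1.
Then u(x)^2 = x**2 - 6*x + 9 and u'(x)^2 = 1.
Integrate each monomial from 0 to 4 using ∫_0^4 c·x^n dx = c·4^(n+1)/(n+1):
  ∫_0^4 u(x)^2 dx = ∫_0^4 (x^2 - 6*x + 9) dx. Term by term:
    ∫_0^4 x^2 dx = 64/3;  ∫_0^4 -6*x dx = -48;  ∫_0^4 9 dx = 36.
  Sum: 64/3 − 48 + 36 = 28/3.
  ∫_0^4 u'(x)^2 dx = ∫_0^4 (1) dx. Term by term:
    ∫_0^4 1 dx = 4.
Adding: ||u||_{H^1}^2 = 28/3 + 4 = 40/3.


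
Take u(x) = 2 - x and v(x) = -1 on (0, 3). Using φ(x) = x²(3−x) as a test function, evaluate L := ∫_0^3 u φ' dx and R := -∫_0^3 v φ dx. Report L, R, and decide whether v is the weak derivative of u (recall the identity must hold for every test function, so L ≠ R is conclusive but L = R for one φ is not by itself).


LHS = 27/4, RHS = 27/4. Yes, v = u' weakly.

u(x) = 2 - x, classical derivative u'(x) = -1.
φ(x) = x²(3−x), so φ'(x) = 3*x*(2 - x).
Note φ(0) = φ(3) = 0, so the boundary term u·φ vanishes.
LHS = ∫_0^3 u(x) φ'(x) dx = ∫_0^3 (3*x^3 - 12*x^2 + 12*x) dx. Term by term:
  ∫_0^3 3*x^3 dx = 243/4;  ∫_0^3 -12*x^2 dx = -108;  ∫_0^3 12*x dx = 54.
Sum: 243/4 − 108 + 54 = 27/4.
So LHS = 27/4.
∫_0^3 v(x) φ(x) dx = ∫_0^3 (x^3 - 3*x^2) dx. Term by term:
  ∫_0^3 x^3 dx = 81/4;  ∫_0^3 -3*x^2 dx = -27.
Sum: 81/4 − 27 = -27/4.
So RHS = -∫_0^3 v(x) φ(x) dx = 27/4.
LHS = RHS, so the identity holds for this test φ.
Moreover u is smooth here and v(x) = u'(x) = -1 pointwise, so the identity holds for every test function. Hence v is the weak derivative of u.


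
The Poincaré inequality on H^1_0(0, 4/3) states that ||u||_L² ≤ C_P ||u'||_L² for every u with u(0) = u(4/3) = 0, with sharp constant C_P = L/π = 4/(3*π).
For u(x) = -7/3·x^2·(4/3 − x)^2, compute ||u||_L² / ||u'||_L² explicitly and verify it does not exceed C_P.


||u||_L² / ||u'||_L² = 2*sqrt(3)/9 < C_P = 4/(3*π).

u(x) = -7/3·x^2·(4/3 − x)^2, so u'(x) = 28*x*(-9*x^2 + 18*x - 8)/27.
u(x) = -7/3·x^2·(4/3 − x)^2 vanishes at x = 0 and x = 4/3, so u ∈ H^1_0(0, 4/3). Differentiate via the product rule and integrate the resulting polynomials term by term.
  ∫_0^4/3 u² dx = ∫_0^4/3 (49*x^8/9 - 784*x^7/27 + 1568*x^6/27 - 12544*x^5/243 + 12544*x^4/729) dx. Term by term:
    ∫_0^4/3 49*x^8/9 dx = 12845056/1594323;  ∫_0^4/3 -784*x^7/27 dx = -6422528/177147;  ∫_0^4/3 1568*x^6/27 dx = 3670016/59049;
    ∫_0^4/3 -12544*x^5/243 dx = -25690112/531441;  ∫_0^4/3 12544*x^4/729 dx = 12845056/885735.
  Sum: 12845056/1594323 − 6422528/177147 + 3670016/59049 − 25690112/531441 + 12845056/885735 = 917504/7971615.
  ∫_0^4/3 (u')² dx = ∫_0^4/3 (784*x^6/9 - 3136*x^5/9 + 40768*x^4/81 - 25088*x^3/81 + 50176*x^2/729) dx. Term by term:
    ∫_0^4/3 784*x^6/9 dx = 1835008/19683;  ∫_0^4/3 -3136*x^5/9 dx = -6422528/19683;  ∫_0^4/3 40768*x^4/81 dx = 41746432/98415;
    ∫_0^4/3 -25088*x^3/81 dx = -1605632/6561;  ∫_0^4/3 50176*x^2/729 dx = 3211264/59049.
  Sum: 1835008/19683 − 6422528/19683 + 41746432/98415 − 1605632/6561 + 3211264/59049 = 229376/295245.
∫_0^4/3 u² dx = 917504/7971615, so ||u||_L² = 256*sqrt(210)/10935.
∫_0^4/3 (u')² dx = 229376/295245, so ||u'||_L² = 128*sqrt(70)/1215.
Ratio ||u||_L² / ||u'||_L² = 2*sqrt(3)/9.
Sharp Poincaré constant on H^1_0(0, 4/3) is C_P = L/π = 4/(3*π), achieved by sin(3*π/4·x).
A polynomial bump cannot attain the sharp Poincaré constant (only the first sine eigenfunction does), so the ratio is strictly less than C_P, consistent with ||u||_L² ≤ C_P ||u'||_L².


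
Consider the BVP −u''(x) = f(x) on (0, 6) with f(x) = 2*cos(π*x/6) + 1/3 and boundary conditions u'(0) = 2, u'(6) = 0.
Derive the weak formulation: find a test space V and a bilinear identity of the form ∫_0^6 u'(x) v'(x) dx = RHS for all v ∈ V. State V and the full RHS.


V = H^1(0, 6) (v unrestricted at boundary; u is determined up to an additive constant); weak form: ∫_0^6 u'v' dx = ∫_0^6 (2*cos(π*x/6) + 1/3) v dx − 2·v(0) for all v ∈ V.

Multiply both sides by a test function v and integrate from 0 to 6:
  ∫_0^6 −u''(x) v(x) dx = ∫_0^6 f(x) v(x) dx.
Integrate the LHS by parts once:
  ∫_0^6 −u'' v dx = −[u'(x) v(x)]_0^6 + ∫_0^6 u'(x) v'(x) dx.
Thus ∫_0^6 u'(x) v'(x) dx = ∫_0^6 f(x) v(x) dx + [u'(x) v(x)]_0^6.
Choose V so that boundary terms are either known or forced to vanish.
u has inhomogeneous Neumann u'(0) = 2, u'(6) = 0. [u' v]_0^6 = (0)·v(6) − (2)·v(0) = − 2·v(0). Take V = H^1(0, 6); boundary term becomes part of RHS.
Weak formulation: find u (satisfying any essential BC) such that ∫_0^6 u'(x) v'(x) dx = ∫_0^6 f v dx − 2·v(0) for all v ∈ V (Neumann data are natural BCs: they enter the RHS as boundary terms).
Substituting f(x) = 2*cos(π*x/6) + 1/3, the right-hand side is ∫_0^6 (2*cos(π*x/6) + 1/3) v dx − 2·v(0).
Compatibility check (pure Neumann): taking v ≡ 1 ∈ V gives 0 = ∫_0^6 f dx + (0) − (2), i.e. ∫_0^6 f dx must equal u'(0) − u'(6) = 2. Indeed ∫_0^6 (2*cos(π*x/6) + 1/3) dx = 2, so the data are compatible. The solution is then unique only up to an additive constant (fix it e.g. by requiring ∫_0^6 u dx = 0).


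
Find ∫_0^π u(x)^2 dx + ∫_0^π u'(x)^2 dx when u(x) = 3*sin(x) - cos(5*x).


||u||_{H^1(0,π)}^2 = 22*π

u'(x) = 5*sin(5*x) + 3*cos(x).
Expand u² and (u')² and integrate term by term on (0, π), using: for integers n ≥ 1, ∫_0^π sin²(nx) dx = ∫_0^π cos²(nx) dx = π/2; for n ≠ n', ∫_0^π sin(nx)sin(n'x) dx = ∫_0^π cos(nx)cos(n'x) dx = 0; and by product-to-sum, ∫_0^π sin(nx)cos(n'x) dx = ½∫_0^π [sin((n+n')x) + sin((n−n')x)] dx, which is 0 when n+n' is even and 2n/(n²−n'²) when n+n' is odd (it need not vanish on (0, π)).
  u² squared terms: (-1)²·∫cos(5x)² dx = 1·π/2 = π/2;  (3)²·∫sin(x)² dx = 9·π/2 = 9*π/2.
  u² cross terms: 2·(-1)·(3)·∫cos(5x)·sin(x) dx = -6·(0) = 0.
  So ∫_0^π u² dx = π/2 + 9*π/2 + 0 = 5*π.
  (u')² squared terms: (3)²·∫cos(x)² dx = 9·π/2 = 9*π/2;  (5)²·∫sin(5x)² dx = 25·π/2 = 25*π/2.
  (u')² cross terms: 2·(3)·(5)·∫cos(x)·sin(5x) dx = 30·(0) = 0.
  So ∫_0^π (u')² dx = 9*π/2 + 25*π/2 + 0 = 17*π.
||u||_{H^1}^2 = (5*π) + (17*π) = 22*π.


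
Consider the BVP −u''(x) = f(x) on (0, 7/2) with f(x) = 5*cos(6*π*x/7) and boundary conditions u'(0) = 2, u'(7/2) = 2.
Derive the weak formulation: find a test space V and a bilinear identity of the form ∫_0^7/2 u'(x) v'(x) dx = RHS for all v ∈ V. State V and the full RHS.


V = H^1(0, 7/2) (v unrestricted at boundary; u is determined up to an additive constant); weak form: ∫_0^7/2 u'v' dx = ∫_0^7/2 (5*cos(6*π*x/7)) v dx + 2·v(7/2) − 2·v(0) for all v ∈ V.

Multiply both sides by a test function v and integrate from 0 to 7/2:
  ∫_0^7/2 −u''(x) v(x) dx = ∫_0^7/2 f(x) v(x) dx.
Integrate the LHS by parts once:
  ∫_0^7/2 −u'' v dx = −[u'(x) v(x)]_0^7/2 + ∫_0^7/2 u'(x) v'(x) dx.
Thus ∫_0^7/2 u'(x) v'(x) dx = ∫_0^7/2 f(x) v(x) dx + [u'(x) v(x)]_0^7/2.
Choose V so that boundary terms are either known or forced to vanish.
u has inhomogeneous Neumann u'(0) = 2, u'(7/2) = 2. [u' v]_0^7/2 = (2)·v(7/2) − (2)·v(0) = 2·v(7/2) − 2·v(0). Take V = H^1(0, 7/2); boundary term becomes part of RHS.
Weak formulation: find u (satisfying any essential BC) such that ∫_0^7/2 u'(x) v'(x) dx = ∫_0^7/2 f v dx + 2·v(7/2) − 2·v(0) for all v ∈ V (Neumann data are natural BCs: they enter the RHS as boundary terms).
Substituting f(x) = 5*cos(6*π*x/7), the right-hand side is ∫_0^7/2 (5*cos(6*π*x/7)) v dx + 2·v(7/2) − 2·v(0).
Compatibility check (pure Neumann): taking v ≡ 1 ∈ V gives 0 = ∫_0^7/2 f dx + (2) − (2), i.e. ∫_0^7/2 f dx must equal u'(0) − u'(7/2) = 0. Indeed ∫_0^7/2 (5*cos(6*π*x/7)) dx = 0, so the data are compatible. The solution is then unique only up to an additive constant (fix it e.g. by requiring ∫_0^7/2 u dx = 0).


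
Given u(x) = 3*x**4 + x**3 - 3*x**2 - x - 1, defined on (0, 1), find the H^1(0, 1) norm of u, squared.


||u||_{H^1}^2 = 4379/420

The H^1 norm (squared) on an interval (0, L) is
  ||u||_{H^1}^2 = ∫_0^L u(x)^2 dx + ∫_0^L u'(x)^2 dx.
Compute u'(x) = 12*x**3 + 3*x**2 - 6*x - 1.
Then u(x)^2 = 9*x**8 + 6*x**7 - 17*x**6 - 12*x**5 + x**4 + 4*x**3 + 7*x**2 + 2*x + 1 and u'(x)^2 = 144*x**6 + 72*x**5 - 135*x**4 - 60*x**3 + 30*x**2 + 12*x + 1.
Integrate each monomial from 0 to 1 using ∫_0^1 c·x^n dx = c·1^(n+1)/(n+1):
  ∫_0^1 u(x)^2 dx = ∫_0^1 (9*x^8 + 6*x^7 - 17*x^6 - 12*x^5 + x^4 + 4*x^3 + 7*x^2 + 2*x + 1) dx. Term by term:
    ∫_0^1 9*x^8 dx = 1;  ∫_0^1 6*x^7 dx = 3/4;  ∫_0^1 -17*x^6 dx = -17/7;
    ∫_0^1 -12*x^5 dx = -2;  ∫_0^1 x^4 dx = 1/5;  ∫_0^1 4*x^3 dx = 1;
    ∫_0^1 7*x^2 dx = 7/3;  ∫_0^1 2*x dx = 1;  ∫_0^1 1 dx = 1.
  Sum: 1 + 3/4 − 17/7 − 2 + 1/5 + 1 + 7/3 + 1 + 1 = 1199/420.
  ∫_0^1 u'(x)^2 dx = ∫_0^1 (144*x^6 + 72*x^5 - 135*x^4 - 60*x^3 + 30*x^2 + 12*x + 1) dx. Term by term:
    ∫_0^1 144*x^6 dx = 144/7;  ∫_0^1 72*x^5 dx = 12;  ∫_0^1 -135*x^4 dx = -27;
    ∫_0^1 -60*x^3 dx = -15;  ∫_0^1 30*x^2 dx = 10;  ∫_0^1 12*x dx = 6;
    ∫_0^1 1 dx = 1.
  Sum: 144/7 + 12 − 27 − 15 + 10 + 6 + 1 = 53/7.
Adding: ||u||_{H^1}^2 = 1199/420 + 53/7 = 4379/420.


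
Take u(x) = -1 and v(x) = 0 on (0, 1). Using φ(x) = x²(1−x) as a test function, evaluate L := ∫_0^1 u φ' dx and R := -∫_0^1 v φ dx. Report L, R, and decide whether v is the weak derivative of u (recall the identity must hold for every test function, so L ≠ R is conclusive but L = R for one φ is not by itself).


LHS = 0, RHS = 0. Yes, v = u' weakly.

u(x) = -1, classical derivative u'(x) = 0.
φ(x) = x²(1−x), so φ'(x) = x*(2 - 3*x).
Note φ(0) = φ(1) = 0, so the boundary term u·φ vanishes.
LHS = ∫_0^1 u(x) φ'(x) dx = ∫_0^1 (3*x^2 - 2*x) dx. Term by term:
  ∫_0^1 3*x^2 dx = 1;  ∫_0^1 -2*x dx = -1.
Sum: 1 − 1 = 0.
So LHS = 0.
∫_0^1 v(x) φ(x) dx = ∫_0^1 (0) dx. Term by term:
  ∫_0^1 0 dx = 0.
So RHS = -∫_0^1 v(x) φ(x) dx = 0.
LHS = RHS, so the identity holds for this test φ.
Moreover u is smooth here and v(x) = u'(x) = 0 pointwise, so the identity holds for every test function. Hence v is the weak derivative of u.


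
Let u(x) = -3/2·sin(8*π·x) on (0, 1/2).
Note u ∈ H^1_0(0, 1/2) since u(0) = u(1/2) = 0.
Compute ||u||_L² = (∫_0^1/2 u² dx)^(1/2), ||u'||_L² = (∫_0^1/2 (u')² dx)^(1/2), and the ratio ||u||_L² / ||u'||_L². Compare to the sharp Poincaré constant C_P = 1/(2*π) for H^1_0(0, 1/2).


||u||_L² / ||u'||_L² = 1/(8*π) < C_P = 1/(2*π).

u(x) = -3/2·sin(8*π·x), so u'(x) = -12*π*cos(8*π*x).
Writing u(x) = A·sin(kπx/L) with A = -3/2 and k = 4, use ∫_0^L sin²(kπx/L) dx = L/2 and ∫_0^L cos²(kπx/L) dx = L/2.
u² = 9/4·sin²(8*π·x) and (u')² = 144*π^2·cos²(8*π·x), and each of sin², cos² integrates to L/2 = 1/4 over (0, 1/2).
∫_0^1/2 u² dx = 9/16, so ||u||_L² = 3/4.
∫_0^1/2 (u')² dx = 36*π^2, so ||u'||_L² = 6*π.
Ratio ||u||_L² / ||u'||_L² = 1/(8*π).
Sharp Poincaré constant on H^1_0(0, 1/2) is C_P = L/π = 1/(2*π), achieved by sin(2*π·x).
This is the k = 4 harmonic; the ratio L/(kπ) is strictly less than C_P = L/π, consistent with the sharp inequality ||u||_L² ≤ C_P ||u'||_L².


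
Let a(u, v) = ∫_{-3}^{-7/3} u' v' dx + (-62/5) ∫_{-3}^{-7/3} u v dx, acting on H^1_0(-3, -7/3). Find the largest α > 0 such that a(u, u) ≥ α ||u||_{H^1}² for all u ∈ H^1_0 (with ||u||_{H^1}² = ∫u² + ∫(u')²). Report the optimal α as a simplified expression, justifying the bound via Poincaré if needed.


α = (-248 + 45*π^2)/(5*(4 + 9*π^2))

Coercivity of a(·,·) on H^1_0(-3, -7/3) means a(u, u) ≥ α ||u||_{H^1}² for every u ∈ H^1_0.
The interval has length L = 2/3, and Poincaré/coercivity depend only on L. Here a(u, u) = ∫(u')² + (-62/5)·∫u².
Here c = -62/5 < 0 with |c| < (π/L)² = 9*π^2/4, so coercivity still holds. The condition a(u,u) ≥ α||u||_{H^1}² reads (1−α)∫(u')² ≥ (α−c)∫u². Any admissible α is ≤ 1 (rapidly oscillating u have ∫u²/∫(u')² → 0), and α = 1 would force 0 ≥ (1−c)∫u², impossible since c < 1; so 1−α > 0. By the sharp Poincaré inequality on H^1_0 of an interval of length L, ∫(u')² ≥ (π/L)²∫u² with equality for the first sine mode sin(π(x−x₀)/L) (x₀ the left endpoint), so the inequality holds for all u iff (1−α)(π/L)² ≥ α − c, i.e. α ≤ ((π/L)² + c)/((π/L)² + 1) = (1 + c(L/π)²)/(1 + (L/π)²). (Direct route, valid since c ≤ 0: Poincaré gives c∫u² ≥ c(L/π)²∫(u')², so a(u,u) ≥ (1 + c(L/π)²)∫(u')², while ||u||_{H^1}² ≤ (1 + (L/π)²)∫(u')²; dividing yields the same α.) With (π/L)² = 9*π^2/4 and c = -62/5, the largest admissible constant is α = ((π/L)² + c)/((π/L)² + 1).
Simplifying, α = (-248 + 45*π^2)/(5*(4 + 9*π^2)).


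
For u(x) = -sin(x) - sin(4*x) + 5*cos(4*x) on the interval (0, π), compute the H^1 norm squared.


||u||_{H^1(0,π)}^2 = 68/3 + 222*π

u'(x) = -20*sin(4*x) - cos(x) - 4*cos(4*x).
Expand u² and (u')² and integrate term by term on (0, π), using: for integers n ≥ 1, ∫_0^π sin²(nx) dx = ∫_0^π cos²(nx) dx = π/2; for n ≠ n', ∫_0^π sin(nx)sin(n'x) dx = ∫_0^π cos(nx)cos(n'x) dx = 0; and by product-to-sum, ∫_0^π sin(nx)cos(n'x) dx = ½∫_0^π [sin((n+n')x) + sin((n−n')x)] dx, which is 0 when n+n' is even and 2n/(n²−n'²) when n+n' is odd (it need not vanish on (0, π)).
  u² squared terms: (-1)²·∫sin(x)² dx = 1·π/2 = π/2;  (-1)²·∫sin(4x)² dx = 1·π/2 = π/2;  (5)²·∫cos(4x)² dx = 25·π/2 = 25*π/2.
  u² cross terms: 2·(-1)·(-1)·∫sin(x)·sin(4x) dx = 2·(0) = 0;  2·(-1)·(5)·∫sin(x)·cos(4x) dx = -10·(-2/15) = 4/3;  2·(-1)·(5)·∫sin(4x)·cos(4x) dx = -10·(0) = 0.
  So ∫_0^π u² dx = π/2 + π/2 + 25*π/2 + 0 + 4/3 + 0 = 4/3 + 27*π/2.
  (u')² squared terms: (-1)²·∫cos(x)² dx = 1·π/2 = π/2;  (-20)²·∫sin(4x)² dx = 400·π/2 = 200*π;  (-4)²·∫cos(4x)² dx = 16·π/2 = 8*π.
  (u')² cross terms: 2·(-1)·(-20)·∫cos(x)·sin(4x) dx = 40·(8/15) = 64/3;  2·(-1)·(-4)·∫cos(x)·cos(4x) dx = 8·(0) = 0;  2·(-20)·(-4)·∫sin(4x)·cos(4x) dx = 160·(0) = 0.
  So ∫_0^π (u')² dx = π/2 + 200*π + 8*π + 64/3 + 0 + 0 = 64/3 + 417*π/2.
||u||_{H^1}^2 = (4/3 + 27*π/2) + (64/3 + 417*π/2) = 68/3 + 222*π.


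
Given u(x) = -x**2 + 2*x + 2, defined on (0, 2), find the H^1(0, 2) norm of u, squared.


||u||_{H^1}^2 = 256/15

The H^1 norm (squared) on an interval (0, L) is
  ||u||_{H^1}^2 = ∫_0^L u(x)^2 dx + ∫_0^L u'(x)^2 dx.
Compute u'(x) = 2 - 2*x.
Then u(x)^2 = x**4 - 4*x**3 + 8*x + 4 and u'(x)^2 = 4*x**2 - 8*x + 4.
Integrate each monomial from 0 to 2 using ∫_0^2 c·x^n dx = c·2^(n+1)/(n+1):
  ∫_0^2 u(x)^2 dx = ∫_0^2 (x^4 - 4*x^3 + 8*x + 4) dx. Term by term:
    ∫_0^2 x^4 dx = 32/5;  ∫_0^2 -4*x^3 dx = -16;  ∫_0^2 8*x dx = 16;
    ∫_0^2 4 dx = 8.
  Sum: 32/5 − 16 + 16 + 8 = 72/5.
  ∫_0^2 u'(x)^2 dx = ∫_0^2 (4*x^2 - 8*x + 4) dx. Term by term:
    ∫_0^2 4*x^2 dx = 32/3;  ∫_0^2 -8*x dx = -16;  ∫_0^2 4 dx = 8.
  Sum: 32/3 − 16 + 8 = 8/3.
Adding: ||u||_{H^1}^2 = 72/5 + 8/3 = 256/15.


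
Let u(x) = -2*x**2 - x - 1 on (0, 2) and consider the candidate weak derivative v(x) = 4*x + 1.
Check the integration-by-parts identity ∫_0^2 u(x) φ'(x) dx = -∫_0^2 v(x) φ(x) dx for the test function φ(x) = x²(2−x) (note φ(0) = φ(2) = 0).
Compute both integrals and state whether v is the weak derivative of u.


LHS = 116/15, RHS = -116/15. No, v is not the weak derivative of u.

u(x) = -2*x**2 - x - 1, classical derivative u'(x) = -4*x - 1.
φ(x) = x²(2−x), so φ'(x) = x*(4 - 3*x).
Note φ(0) = φ(2) = 0, so the boundary term u·φ vanishes.
LHS = ∫_0^2 u(x) φ'(x) dx = ∫_0^2 (6*x^4 - 5*x^3 - x^2 - 4*x) dx. Term by term:
  ∫_0^2 6*x^4 dx = 192/5;  ∫_0^2 -5*x^3 dx = -20;  ∫_0^2 -x^2 dx = -8/3;
  ∫_0^2 -4*x dx = -8.
Sum: 192/5 − 20 − 8/3 − 8 = 116/15.
So LHS = 116/15.
∫_0^2 v(x) φ(x) dx = ∫_0^2 (-4*x^4 + 7*x^3 + 2*x^2) dx. Term by term:
  ∫_0^2 -4*x^4 dx = -128/5;  ∫_0^2 7*x^3 dx = 28;  ∫_0^2 2*x^2 dx = 16/3.
Sum: -128/5 + 28 + 16/3 = 116/15.
So RHS = -∫_0^2 v(x) φ(x) dx = -116/15.
LHS − RHS = 232/15 ≠ 0, so the identity fails.
(For a valid weak derivative the identity must hold for EVERY test function, in particular this one. The failure shows v is NOT the weak derivative of u.)
Correct weak derivative would be u'(x) = -4*x - 1.


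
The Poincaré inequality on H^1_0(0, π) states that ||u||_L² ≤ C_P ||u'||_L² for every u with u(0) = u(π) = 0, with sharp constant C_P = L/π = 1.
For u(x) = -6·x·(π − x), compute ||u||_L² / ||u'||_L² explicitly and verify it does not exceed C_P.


||u||_L² / ||u'||_L² = sqrt(10)*π/10 < C_P = 1.

u(x) = -6·x·(π − x), so u'(x) = 12*x - 6*π.
u(x) = -6·x·(π − x) vanishes at x = 0 and x = π, so u ∈ H^1_0(0, π). Differentiate via the product rule and integrate the resulting polynomials term by term.
  ∫_0^π u² dx = ∫_0^π (36*x^4 - 72*π*x^3 + 36*π^2*x^2) dx. Term by term:
    ∫_0^π 36*x^4 dx = 36*π^5/5;  ∫_0^π -72*π*x^3 dx = -18*π^5;  ∫_0^π 36*π^2*x^2 dx = 12*π^5.
  Sum: 36*π^5/5 − 18*π^5 + 12*π^5 = 6*π^5/5.
  ∫_0^π (u')² dx = ∫_0^π (144*x^2 - 144*π*x + 36*π^2) dx. Term by term:
    ∫_0^π 144*x^2 dx = 48*π^3;  ∫_0^π -144*π*x dx = -72*π^3;  ∫_0^π 36*π^2 dx = 36*π^3.
  Sum: 48*π^3 − 72*π^3 + 36*π^3 = 12*π^3.
∫_0^π u² dx = 6*π^5/5, so ||u||_L² = sqrt(30)*π^(5/2)/5.
∫_0^π (u')² dx = 12*π^3, so ||u'||_L² = 2*sqrt(3)*π^(3/2).
Ratio ||u||_L² / ||u'||_L² = sqrt(10)*π/10.
Sharp Poincaré constant on H^1_0(0, π) is C_P = L/π = 1, achieved by sin(x).
A polynomial bump cannot attain the sharp Poincaré constant (only the first sine eigenfunction does), so the ratio is strictly less than C_P, consistent with ||u||_L² ≤ C_P ||u'||_L².


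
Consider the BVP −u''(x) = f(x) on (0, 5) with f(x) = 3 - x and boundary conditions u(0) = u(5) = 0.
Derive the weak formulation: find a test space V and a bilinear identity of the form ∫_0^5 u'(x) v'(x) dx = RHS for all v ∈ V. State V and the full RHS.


V = H^1_0(0, 5) (so v(0) = v(5) = 0); weak form: ∫_0^5 u'v' dx = ∫_0^5 (3 - x) v dx for all v ∈ V.

Multiply both sides by a test function v and integrate from 0 to 5:
  ∫_0^5 −u''(x) v(x) dx = ∫_0^5 f(x) v(x) dx.
Integrate the LHS by parts once:
  ∫_0^5 −u'' v dx = −[u'(x) v(x)]_0^5 + ∫_0^5 u'(x) v'(x) dx.
Thus ∫_0^5 u'(x) v'(x) dx = ∫_0^5 f(x) v(x) dx + [u'(x) v(x)]_0^5.
Choose V so that boundary terms are either known or forced to vanish.
u is Dirichlet: u(0) = u(5) = 0. Let V = H^1_0(0, 5); then v(0) = v(5) = 0, and [u' v]_0^5 = 0.
Weak formulation: find u (satisfying any essential BC) such that ∫_0^5 u'(x) v'(x) dx = ∫_0^5 f v dx for all v ∈ V.
Substituting f(x) = 3 - x, the right-hand side is ∫_0^5 (3 - x) v dx.
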